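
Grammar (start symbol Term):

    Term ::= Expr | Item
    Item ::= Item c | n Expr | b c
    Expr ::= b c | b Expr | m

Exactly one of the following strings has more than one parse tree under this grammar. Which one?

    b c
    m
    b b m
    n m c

b c: 2 trees
m: 1 tree
b b m: 1 tree
n m c: 1 tree

b c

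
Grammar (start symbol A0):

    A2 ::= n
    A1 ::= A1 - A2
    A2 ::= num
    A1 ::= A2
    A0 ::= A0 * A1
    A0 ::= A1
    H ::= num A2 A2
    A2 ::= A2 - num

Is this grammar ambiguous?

Ambiguous

Witness: n - num

Derivation 1: A0 ⇒ A1 ⇒ A1 - A2 ⇒ A2 - A2 ⇒ n - A2 ⇒ n - num
Derivation 2: A0 ⇒ A1 ⇒ A2 ⇒ A2 - num ⇒ n - num

Two distinct leftmost derivations for the same string.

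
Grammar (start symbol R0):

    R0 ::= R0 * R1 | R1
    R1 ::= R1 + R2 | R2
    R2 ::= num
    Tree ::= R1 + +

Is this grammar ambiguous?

Unambiguous

(Tree is unreachable from R0, so its rules don't affect L(R0).) R0 → R0 * R1 | R1  ;  R1 → R1 + R2 | R2  — a left-associative chain with R2 at the bottom. Each string factors uniquely by precedence.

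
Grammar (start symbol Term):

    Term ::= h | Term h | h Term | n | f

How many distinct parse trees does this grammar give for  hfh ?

2

Parse trees for hfh:
  [Term [Term h [Term f]] h]
  [Term h [Term [Term f] h]]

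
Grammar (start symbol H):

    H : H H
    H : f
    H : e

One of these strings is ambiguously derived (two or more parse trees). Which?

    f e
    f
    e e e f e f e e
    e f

f e: 1 tree
f: 1 tree
e e e f e f e e: 429 trees
e f: 1 tree

e e e f e f e e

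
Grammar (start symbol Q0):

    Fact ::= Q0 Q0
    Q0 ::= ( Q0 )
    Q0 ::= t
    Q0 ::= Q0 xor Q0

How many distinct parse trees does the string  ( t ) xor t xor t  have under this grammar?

Parse trees for ( t ) xor t xor t:
  [Q0 [Q0 ( [Q0 t] )] xor [Q0 [Q0 t] xor [Q0 t]]]
  [Q0 [Q0 [Q0 ( [Q0 t] )] xor [Q0 t]] xor [Q0 t]]

2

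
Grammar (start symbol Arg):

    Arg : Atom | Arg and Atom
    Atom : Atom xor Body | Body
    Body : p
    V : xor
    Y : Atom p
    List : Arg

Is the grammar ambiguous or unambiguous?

Only Arg, Atom, Body are reachable from Arg; ignoring the rest: Arg → Arg and Atom | Atom  ;  Atom → Atom xor Body | Body  — a left-associative chain with Body at the bottom. Each string factors uniquely by precedence.

Unambiguous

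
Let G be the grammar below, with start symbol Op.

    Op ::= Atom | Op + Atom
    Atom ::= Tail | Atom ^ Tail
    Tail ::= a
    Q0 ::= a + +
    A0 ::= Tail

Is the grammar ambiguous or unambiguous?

Only Op, Atom, Tail are reachable from Op; ignoring the rest: This is a standard precedence ladder (Op over Atom over Tail), with each level left-recursive on its own operator ('+' at Op, '^' at Atom). That structure is LR(1), hence unambiguous.

Unambiguous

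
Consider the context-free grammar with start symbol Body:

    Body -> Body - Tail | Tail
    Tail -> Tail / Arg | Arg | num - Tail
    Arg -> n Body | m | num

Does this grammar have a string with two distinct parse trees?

Witness: num - m

Derivation 1: Body ⇒ Body - Tail ⇒ Tail - Tail ⇒ Arg - Tail ⇒ num - Tail ⇒ num - Arg ⇒ num - m
Derivation 2: Body ⇒ Tail ⇒ num - Tail ⇒ num - Arg ⇒ num - m

Two distinct leftmost derivations for the same string.

Ambiguous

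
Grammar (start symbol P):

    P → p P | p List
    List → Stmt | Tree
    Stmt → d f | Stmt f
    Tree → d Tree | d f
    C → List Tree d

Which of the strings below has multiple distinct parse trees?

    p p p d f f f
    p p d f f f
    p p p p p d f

p p p d f f f: 1 tree
p p d f f f: 1 tree
p p p p p d f: 2 trees

p p p p p d f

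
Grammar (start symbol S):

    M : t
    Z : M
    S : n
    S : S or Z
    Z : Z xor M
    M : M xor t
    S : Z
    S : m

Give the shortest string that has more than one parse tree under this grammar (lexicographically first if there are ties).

length 1: no string has ≥2 trees
length 3: t xor t has 2 parse trees

Two derivations of t xor t:
  S ⇒ Z ⇒ M ⇒ M xor t ⇒ t xor t
  S ⇒ Z ⇒ Z xor M ⇒ M xor M ⇒ t xor M ⇒ t xor t

t xor t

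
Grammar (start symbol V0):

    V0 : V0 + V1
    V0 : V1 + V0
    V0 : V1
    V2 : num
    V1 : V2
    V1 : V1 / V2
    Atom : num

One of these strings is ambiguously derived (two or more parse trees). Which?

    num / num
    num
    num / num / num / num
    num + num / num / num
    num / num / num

num / num: 1 tree
num: 1 tree
num / num / num / num: 1 tree
num + num / num / num: 2 trees
num / num / num: 1 tree

num + num / num / num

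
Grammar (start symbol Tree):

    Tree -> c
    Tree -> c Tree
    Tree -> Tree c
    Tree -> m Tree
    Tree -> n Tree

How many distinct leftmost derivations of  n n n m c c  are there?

6

Parse trees for n n n m c c:
  [Tree [Tree n [Tree n [Tree n [Tree m [Tree c]]]]] c]
  [Tree n [Tree [Tree n [Tree n [Tree m [Tree c]]]] c]]
  [Tree n [Tree n [Tree [Tree n [Tree m [Tree c]]] c]]]
  [Tree n [Tree n [Tree n [Tree [Tree m [Tree c]] c]]]]
  [Tree n [Tree n [Tree n [Tree m [Tree c [Tree c]]]]]]
  [Tree n [Tree n [Tree n [Tree m [Tree [Tree c] c]]]]]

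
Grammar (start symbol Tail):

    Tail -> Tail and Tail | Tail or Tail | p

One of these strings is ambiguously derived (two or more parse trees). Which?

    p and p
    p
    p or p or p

p and p: 1 tree
p: 1 tree
p or p or p: 2 trees

p or p or p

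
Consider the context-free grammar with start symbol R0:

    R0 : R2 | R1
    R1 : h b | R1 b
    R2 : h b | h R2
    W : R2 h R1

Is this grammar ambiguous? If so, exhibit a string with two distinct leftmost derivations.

Ambiguous

Witness: h b

Derivation 1: R0 ⇒ R2 ⇒ h b
Derivation 2: R0 ⇒ R1 ⇒ h b

Two distinct leftmost derivations for the same string.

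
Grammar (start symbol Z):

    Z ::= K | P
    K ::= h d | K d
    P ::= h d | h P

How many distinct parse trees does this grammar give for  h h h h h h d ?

Parse trees for h h h h h h d:
  [Z [P h [P h [P h [P h [P h [P h d]]]]]]]

1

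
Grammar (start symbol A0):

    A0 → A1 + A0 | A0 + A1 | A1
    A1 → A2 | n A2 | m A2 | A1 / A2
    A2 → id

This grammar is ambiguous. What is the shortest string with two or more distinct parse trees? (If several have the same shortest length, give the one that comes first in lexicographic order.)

id + id

length 1: no string has ≥2 trees
length 2: no string has ≥2 trees
length 3: id + id has 2 parse trees

Two derivations of id + id:
  A0 ⇒ A1 + A0 ⇒ A2 + A0 ⇒ id + A0 ⇒ id + A1 ⇒ id + A2 ⇒ id + id
  A0 ⇒ A0 + A1 ⇒ A1 + A1 ⇒ A2 + A1 ⇒ id + A1 ⇒ id + A2 ⇒ id + id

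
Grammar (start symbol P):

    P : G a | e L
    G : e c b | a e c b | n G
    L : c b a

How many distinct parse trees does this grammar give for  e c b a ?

2

Parse trees for e c b a:
  [P [G e c b] a]
  [P e [L c b a]]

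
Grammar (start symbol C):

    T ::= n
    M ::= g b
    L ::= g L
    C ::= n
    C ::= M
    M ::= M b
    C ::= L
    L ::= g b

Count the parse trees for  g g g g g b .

1

Parse trees for g g g g g b:
  [C [L g [L g [L g [L g [L g b]]]]]]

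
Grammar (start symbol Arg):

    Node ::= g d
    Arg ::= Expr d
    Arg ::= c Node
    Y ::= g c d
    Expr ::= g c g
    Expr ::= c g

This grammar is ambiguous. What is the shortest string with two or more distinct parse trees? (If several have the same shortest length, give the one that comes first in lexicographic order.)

length 3: c g d has 2 parse trees

Two derivations of c g d:
  Arg ⇒ Expr d ⇒ c g d
  Arg ⇒ c Node ⇒ c g d

c g d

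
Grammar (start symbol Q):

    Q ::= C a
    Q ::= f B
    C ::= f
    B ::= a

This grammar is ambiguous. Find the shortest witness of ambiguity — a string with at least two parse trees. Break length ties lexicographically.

length 2: f a has 2 parse trees

Two derivations of f a:
  Q ⇒ C a ⇒ f a
  Q ⇒ f B ⇒ f a

f a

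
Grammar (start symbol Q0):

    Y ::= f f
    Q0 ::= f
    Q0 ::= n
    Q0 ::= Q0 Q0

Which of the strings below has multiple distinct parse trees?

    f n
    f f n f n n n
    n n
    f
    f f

f n: 1 tree
f f n f n n n: 132 trees
n n: 1 tree
f: 1 tree
f f: 1 tree

f f n f n n n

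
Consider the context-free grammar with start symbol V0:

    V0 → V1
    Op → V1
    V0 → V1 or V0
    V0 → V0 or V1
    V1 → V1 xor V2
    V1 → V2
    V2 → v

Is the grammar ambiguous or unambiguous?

Ambiguous

Witness: v or v

Derivation 1: V0 ⇒ V1 or V0 ⇒ V2 or V0 ⇒ v or V0 ⇒ v or V1 ⇒ v or V2 ⇒ v or v
Derivation 2: V0 ⇒ V0 or V1 ⇒ V1 or V1 ⇒ V2 or V1 ⇒ v or V1 ⇒ v or V2 ⇒ v or v

Two distinct leftmost derivations for the same string.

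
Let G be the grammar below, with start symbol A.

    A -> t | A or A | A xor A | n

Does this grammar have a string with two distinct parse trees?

Witness: n or n or n

Derivation 1: A ⇒ A or A ⇒ A or A or A ⇒ n or A or A ⇒ n or n or A ⇒ n or n or n
Derivation 2: A ⇒ A or A ⇒ n or A ⇒ n or A or A ⇒ n or n or A ⇒ n or n or n

Two distinct leftmost derivations for the same string.

Ambiguous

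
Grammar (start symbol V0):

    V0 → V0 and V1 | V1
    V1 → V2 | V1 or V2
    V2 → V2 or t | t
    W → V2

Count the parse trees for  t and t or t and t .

2

Parse trees for t and t or t and t:
  [V0 [V0 [V0 [V1 [V2 t]]] and [V1 [V2 [V2 t] or t]]] and [V1 [V2 t]]]
  [V0 [V0 [V0 [V1 [V2 t]]] and [V1 [V1 [V2 t]] or [V2 t]]] and [V1 [V2 t]]]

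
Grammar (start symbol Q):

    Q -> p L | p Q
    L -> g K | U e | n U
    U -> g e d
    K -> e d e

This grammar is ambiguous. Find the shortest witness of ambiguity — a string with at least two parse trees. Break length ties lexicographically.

p g e d e

length 5: p g e d e has 2 parse trees

Two derivations of p g e d e:
  Q ⇒ p L ⇒ p g K ⇒ p g e d e
  Q ⇒ p L ⇒ p U e ⇒ p g e d e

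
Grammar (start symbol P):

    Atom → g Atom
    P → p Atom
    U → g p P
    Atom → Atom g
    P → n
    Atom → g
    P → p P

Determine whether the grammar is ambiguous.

Ambiguous

Witness: p g g

Derivation 1: P ⇒ p Atom ⇒ p g Atom ⇒ p g g
Derivation 2: P ⇒ p Atom ⇒ p Atom g ⇒ p g g

Two distinct leftmost derivations for the same string.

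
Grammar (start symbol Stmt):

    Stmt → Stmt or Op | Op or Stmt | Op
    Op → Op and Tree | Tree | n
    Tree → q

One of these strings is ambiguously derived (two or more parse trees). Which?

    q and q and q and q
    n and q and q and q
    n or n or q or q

n or n or q or q

q and q and q and q: 1 tree
n and q and q and q: 1 tree
n or n or q or q: 8 trees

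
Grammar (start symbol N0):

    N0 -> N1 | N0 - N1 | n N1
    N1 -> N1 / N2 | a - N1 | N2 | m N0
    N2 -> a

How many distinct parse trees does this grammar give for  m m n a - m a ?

4

Parse trees for m m n a - m a:
  [N0 [N1 m [N0 [N1 m [N0 [N0 n [N1 [N2 a]]] - [N1 m [N0 [N1 [N2 a]]]]]]]]]
  [N0 [N1 m [N0 [N1 m [N0 n [N1 a - [N1 m [N0 [N1 [N2 a]]]]]]]]]]
  [N0 [N1 m [N0 [N0 [N1 m [N0 n [N1 [N2 a]]]]] - [N1 m [N0 [N1 [N2 a]]]]]]]
  [N0 [N0 [N1 m [N0 [N1 m [N0 n [N1 [N2 a]]]]]]] - [N1 m [N0 [N1 [N2 a]]]]]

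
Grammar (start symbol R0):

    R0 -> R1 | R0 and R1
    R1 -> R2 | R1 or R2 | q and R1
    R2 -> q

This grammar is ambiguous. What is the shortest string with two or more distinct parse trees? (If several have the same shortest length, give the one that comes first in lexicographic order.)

q and q

length 1: no string has ≥2 trees
length 3: q and q has 2 parse trees

Two derivations of q and q:
  R0 ⇒ R1 ⇒ q and R1 ⇒ q and R2 ⇒ q and q
  R0 ⇒ R0 and R1 ⇒ R1 and R1 ⇒ R2 and R1 ⇒ q and R1 ⇒ q and R2 ⇒ q and q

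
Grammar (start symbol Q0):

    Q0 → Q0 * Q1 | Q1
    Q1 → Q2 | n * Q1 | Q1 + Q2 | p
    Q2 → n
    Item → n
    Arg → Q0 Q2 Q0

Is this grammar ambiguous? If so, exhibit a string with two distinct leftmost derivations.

Ambiguous

Witness: n * n

Derivation 1: Q0 ⇒ Q0 * Q1 ⇒ Q1 * Q1 ⇒ Q2 * Q1 ⇒ n * Q1 ⇒ n * Q2 ⇒ n * n
Derivation 2: Q0 ⇒ Q1 ⇒ n * Q1 ⇒ n * Q2 ⇒ n * n

Two distinct leftmost derivations for the same string.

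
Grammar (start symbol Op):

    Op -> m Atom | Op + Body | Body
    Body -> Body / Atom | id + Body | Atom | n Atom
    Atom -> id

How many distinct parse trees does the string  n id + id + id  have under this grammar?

Parse trees for n id + id + id:
  [Op [Op [Body n [Atom id]]] + [Body id + [Body [Atom id]]]]
  [Op [Op [Op [Body n [Atom id]]] + [Body [Atom id]]] + [Body [Atom id]]]

2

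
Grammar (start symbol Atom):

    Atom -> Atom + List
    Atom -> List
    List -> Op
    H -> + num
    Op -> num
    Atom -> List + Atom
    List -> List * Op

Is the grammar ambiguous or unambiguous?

Ambiguous

Witness: num + num

Derivation 1: Atom ⇒ Atom + List ⇒ List + List ⇒ Op + List ⇒ num + List ⇒ num + Op ⇒ num + num
Derivation 2: Atom ⇒ List + Atom ⇒ Op + Atom ⇒ num + Atom ⇒ num + List ⇒ num + Op ⇒ num + num

Two distinct leftmost derivations for the same string.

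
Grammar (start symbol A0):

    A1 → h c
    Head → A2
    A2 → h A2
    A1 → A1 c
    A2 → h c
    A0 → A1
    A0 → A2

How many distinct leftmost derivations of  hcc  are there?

Parse trees for hcc:
  [A0 [A1 [A1 h c] c]]

1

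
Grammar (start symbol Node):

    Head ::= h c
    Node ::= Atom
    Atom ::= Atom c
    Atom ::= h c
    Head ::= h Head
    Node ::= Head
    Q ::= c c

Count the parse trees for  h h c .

1

Parse trees for h h c:
  [Node [Head h [Head h c]]]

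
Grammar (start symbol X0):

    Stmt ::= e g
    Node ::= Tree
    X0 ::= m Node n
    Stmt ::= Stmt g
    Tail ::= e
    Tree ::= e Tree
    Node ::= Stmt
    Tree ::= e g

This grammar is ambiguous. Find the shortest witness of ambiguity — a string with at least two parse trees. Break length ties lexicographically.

length 4: m e g n has 2 parse trees

Two derivations of m e g n:
  X0 ⇒ m Node n ⇒ m Tree n ⇒ m e g n
  X0 ⇒ m Node n ⇒ m Stmt n ⇒ m e g n

m e g n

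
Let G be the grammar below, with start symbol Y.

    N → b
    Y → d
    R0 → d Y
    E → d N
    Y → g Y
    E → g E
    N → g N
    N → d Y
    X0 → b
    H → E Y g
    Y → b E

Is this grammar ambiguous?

(H, X0, R0 are unreachable from Y, so their rules don't affect L(Y).) Restricted to the reachable nonterminals, every rule has the form A → t or A → t B, and no two rules for the same A share a first terminal. The grammar encodes a DFA — one run per string.

Unambiguous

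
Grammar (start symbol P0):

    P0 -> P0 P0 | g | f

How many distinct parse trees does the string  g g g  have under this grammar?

2

Parse trees for g g g:
  [P0 [P0 g] [P0 [P0 g] [P0 g]]]
  [P0 [P0 [P0 g] [P0 g]] [P0 g]]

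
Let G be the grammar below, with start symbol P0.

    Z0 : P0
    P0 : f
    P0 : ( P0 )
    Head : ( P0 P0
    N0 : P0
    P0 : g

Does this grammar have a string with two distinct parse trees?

Unambiguous

Only P0 is reachable from P0; ignoring the rest: L(P0) is { openⁿ atom closeⁿ : n ≥ 0 }. The bracket depth fixes n, and the derivation is forced at every step.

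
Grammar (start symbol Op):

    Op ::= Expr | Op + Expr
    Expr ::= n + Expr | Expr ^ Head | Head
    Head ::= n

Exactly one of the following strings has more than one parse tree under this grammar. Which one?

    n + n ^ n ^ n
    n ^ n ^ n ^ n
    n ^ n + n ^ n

n + n ^ n ^ n: 4 trees
n ^ n ^ n ^ n: 1 tree
n ^ n + n ^ n: 1 tree

n + n ^ n ^ n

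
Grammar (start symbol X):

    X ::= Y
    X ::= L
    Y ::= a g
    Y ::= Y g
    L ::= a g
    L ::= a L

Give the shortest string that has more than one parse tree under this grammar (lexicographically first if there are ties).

a g

length 2: a g has 2 parse trees

Two derivations of a g:
  X ⇒ Y ⇒ a g
  X ⇒ L ⇒ a g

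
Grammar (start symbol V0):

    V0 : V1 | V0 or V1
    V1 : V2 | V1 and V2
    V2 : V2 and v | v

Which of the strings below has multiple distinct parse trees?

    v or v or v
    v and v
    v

v or v or v: 1 tree
v and v: 2 trees
v: 1 tree

v and v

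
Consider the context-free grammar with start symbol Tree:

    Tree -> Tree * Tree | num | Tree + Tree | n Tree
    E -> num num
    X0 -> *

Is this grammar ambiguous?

Ambiguous

Witness: n num * num

Derivation 1: Tree ⇒ Tree * Tree ⇒ n Tree * Tree ⇒ n num * Tree ⇒ n num * num
Derivation 2: Tree ⇒ n Tree ⇒ n Tree * Tree ⇒ n num * Tree ⇒ n num * num

Two distinct leftmost derivations for the same string.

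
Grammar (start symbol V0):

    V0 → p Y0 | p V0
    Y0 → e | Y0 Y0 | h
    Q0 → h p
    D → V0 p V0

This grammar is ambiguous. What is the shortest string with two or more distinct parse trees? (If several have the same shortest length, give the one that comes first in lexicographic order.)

length 2: no string has ≥2 trees
length 3: no string has ≥2 trees
length 4: p e e e has 2 parse trees

Two derivations of p e e e:
  V0 ⇒ p Y0 ⇒ p Y0 Y0 ⇒ p e Y0 ⇒ p e Y0 Y0 ⇒ p e e Y0 ⇒ p e e e
  V0 ⇒ p Y0 ⇒ p Y0 Y0 ⇒ p Y0 Y0 Y0 ⇒ p e Y0 Y0 ⇒ p e e Y0 ⇒ p e e e

p e e e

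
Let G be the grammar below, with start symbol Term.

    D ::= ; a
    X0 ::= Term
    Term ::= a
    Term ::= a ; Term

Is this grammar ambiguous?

Only Term is reachable from Term; ignoring the rest: The reachable grammar is A → atom sep A | atom. Each atom is followed by either the separator (recurse) or end-of-string (stop) — no choice point.

Unambiguous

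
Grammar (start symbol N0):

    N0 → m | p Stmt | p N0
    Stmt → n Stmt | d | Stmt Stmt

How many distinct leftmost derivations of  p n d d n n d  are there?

Parse trees for p n d d n n d:
  [N0 p [Stmt n [Stmt [Stmt d] [Stmt [Stmt d] [Stmt n [Stmt n [Stmt d]]]]]]]
  [N0 p [Stmt n [Stmt [Stmt [Stmt d] [Stmt d]] [Stmt n [Stmt n [Stmt d]]]]]]
  [N0 p [Stmt [Stmt n [Stmt d]] [Stmt [Stmt d] [Stmt n [Stmt n [Stmt d]]]]]]
  [N0 p [Stmt [Stmt n [Stmt [Stmt d] [Stmt d]]] [Stmt n [Stmt n [Stmt d]]]]]
  [N0 p [Stmt [Stmt [Stmt n [Stmt d]] [Stmt d]] [Stmt n [Stmt n [Stmt d]]]]]

5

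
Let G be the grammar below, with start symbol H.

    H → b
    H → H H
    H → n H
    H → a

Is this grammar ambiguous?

Witness: a a a

Derivation 1: H ⇒ H H ⇒ H H H ⇒ a H H ⇒ a a H ⇒ a a a
Derivation 2: H ⇒ H H ⇒ a H ⇒ a H H ⇒ a a H ⇒ a a a

Two distinct leftmost derivations for the same string.

Ambiguous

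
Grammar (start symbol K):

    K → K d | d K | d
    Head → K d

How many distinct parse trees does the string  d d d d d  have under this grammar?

16

Parse trees for d d d d d (showing first 6 of 16):
  [K [K [K [K [K d] d] d] d] d]
  [K [K [K [K d [K d]] d] d] d]
  [K [K [K d [K [K d] d]] d] d]
  [K [K [K d [K d [K d]]] d] d]
  [K [K d [K [K [K d] d] d]] d]
  [K [K d [K [K d [K d]] d]] d]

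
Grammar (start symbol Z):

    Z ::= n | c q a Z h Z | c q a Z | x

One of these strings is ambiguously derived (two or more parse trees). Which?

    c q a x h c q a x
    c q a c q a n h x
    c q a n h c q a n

c q a x h c q a x: 1 tree
c q a c q a n h x: 2 trees
c q a n h c q a n: 1 tree

c q a c q a n h x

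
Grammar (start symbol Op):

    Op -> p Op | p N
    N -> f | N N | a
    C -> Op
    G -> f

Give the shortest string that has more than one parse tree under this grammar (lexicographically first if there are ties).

length 2: no string has ≥2 trees
length 3: no string has ≥2 trees
length 4: p a a a has 2 parse trees

Two derivations of p a a a:
  Op ⇒ p N ⇒ p N N ⇒ p N N N ⇒ p a N N ⇒ p a a N ⇒ p a a a
  Op ⇒ p N ⇒ p N N ⇒ p a N ⇒ p a N N ⇒ p a a N ⇒ p a a a

p a a a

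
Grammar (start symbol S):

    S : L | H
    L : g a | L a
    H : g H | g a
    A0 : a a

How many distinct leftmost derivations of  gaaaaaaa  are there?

1

Parse trees for gaaaaaaa:
  [S [L [L [L [L [L [L [L g a] a] a] a] a] a] a]]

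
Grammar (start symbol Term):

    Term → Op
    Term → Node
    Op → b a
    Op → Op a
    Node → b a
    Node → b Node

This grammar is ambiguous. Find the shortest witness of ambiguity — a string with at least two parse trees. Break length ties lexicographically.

b a

length 2: b a has 2 parse trees

Two derivations of b a:
  Term ⇒ Op ⇒ b a
  Term ⇒ Node ⇒ b a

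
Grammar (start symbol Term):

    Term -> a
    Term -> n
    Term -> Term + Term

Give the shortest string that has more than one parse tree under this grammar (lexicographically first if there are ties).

length 1: no string has ≥2 trees
length 3: no string has ≥2 trees
length 5: a + a + a has 2 parse trees

Two derivations of a + a + a:
  Term ⇒ Term + Term ⇒ a + Term ⇒ a + Term + Term ⇒ a + a + Term ⇒ a + a + a
  Term ⇒ Term + Term ⇒ Term + Term + Term ⇒ a + Term + Term ⇒ a + a + Term ⇒ a + a + a

a + a + a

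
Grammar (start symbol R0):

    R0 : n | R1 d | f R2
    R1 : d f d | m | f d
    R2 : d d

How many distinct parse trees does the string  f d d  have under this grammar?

Parse trees for f d d:
  [R0 [R1 f d] d]
  [R0 f [R2 d d]]

2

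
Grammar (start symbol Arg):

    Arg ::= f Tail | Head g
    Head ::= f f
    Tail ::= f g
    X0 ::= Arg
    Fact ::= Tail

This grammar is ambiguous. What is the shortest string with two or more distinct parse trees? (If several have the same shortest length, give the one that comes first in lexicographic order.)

length 3: f f g has 2 parse trees

Two derivations of f f g:
  Arg ⇒ f Tail ⇒ f f g
  Arg ⇒ Head g ⇒ f f g

f f g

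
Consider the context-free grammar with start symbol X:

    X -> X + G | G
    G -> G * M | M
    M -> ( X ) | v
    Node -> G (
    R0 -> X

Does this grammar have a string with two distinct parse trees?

Unambiguous

Only X, G, M are reachable from X; ignoring the rest: This is a standard precedence ladder (X over G over M), with each level left-recursive on its own operator ('+' at X, '*' at G). That structure is LR(1), hence unambiguous.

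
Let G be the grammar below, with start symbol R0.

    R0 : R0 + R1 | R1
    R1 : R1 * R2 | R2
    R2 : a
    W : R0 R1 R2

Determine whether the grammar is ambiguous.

Unambiguous

(W is unreachable from R0, so its rules don't affect L(R0).) R0 → R0 + R1 | R1  ;  R1 → R1 * R2 | R2  — a left-associative chain with R2 at the bottom. Each string factors uniquely by precedence.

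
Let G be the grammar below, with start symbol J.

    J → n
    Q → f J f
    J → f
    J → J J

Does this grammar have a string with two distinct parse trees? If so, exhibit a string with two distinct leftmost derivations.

Witness: f f f

Derivation 1: J ⇒ J J ⇒ f J ⇒ f J J ⇒ f f J ⇒ f f f
Derivation 2: J ⇒ J J ⇒ J J J ⇒ f J J ⇒ f f J ⇒ f f f

Two distinct leftmost derivations for the same string.

Ambiguous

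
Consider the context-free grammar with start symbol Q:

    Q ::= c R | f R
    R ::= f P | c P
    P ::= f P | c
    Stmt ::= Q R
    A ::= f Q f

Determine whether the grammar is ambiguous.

Only Q, R, P are reachable from Q; ignoring the rest: Restricted to the reachable nonterminals, every rule has the form A → t or A → t B, and no two rules for the same A share a first terminal. The grammar encodes a DFA — one run per string.

Unambiguous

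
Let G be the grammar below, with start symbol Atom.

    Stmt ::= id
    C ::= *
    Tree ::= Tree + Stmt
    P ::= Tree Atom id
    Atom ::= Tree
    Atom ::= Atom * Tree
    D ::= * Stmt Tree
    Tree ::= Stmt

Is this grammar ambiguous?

Unambiguous

Only Atom, Tree, Stmt are reachable from Atom; ignoring the rest: Atom → Atom * Tree | Tree  ;  Tree → Tree + Stmt | Stmt  — a left-associative chain with Stmt at the bottom. Each string factors uniquely by precedence.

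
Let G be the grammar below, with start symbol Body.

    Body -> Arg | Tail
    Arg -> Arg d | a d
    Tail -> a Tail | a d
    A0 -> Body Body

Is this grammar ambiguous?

Witness: a d

Derivation 1: Body ⇒ Arg ⇒ a d
Derivation 2: Body ⇒ Tail ⇒ a d

Two distinct leftmost derivations for the same string.

Ambiguous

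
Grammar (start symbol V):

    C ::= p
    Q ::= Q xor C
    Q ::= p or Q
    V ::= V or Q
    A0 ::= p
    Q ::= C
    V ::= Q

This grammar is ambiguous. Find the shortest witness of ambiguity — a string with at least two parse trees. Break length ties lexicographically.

p or p

length 1: no string has ≥2 trees
length 3: p or p has 2 parse trees

Two derivations of p or p:
  V ⇒ V or Q ⇒ Q or Q ⇒ C or Q ⇒ p or Q ⇒ p or C ⇒ p or p
  V ⇒ Q ⇒ p or Q ⇒ p or C ⇒ p or p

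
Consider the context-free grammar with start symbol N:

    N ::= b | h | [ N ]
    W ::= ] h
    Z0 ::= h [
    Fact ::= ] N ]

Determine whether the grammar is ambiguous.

Unambiguous

(W, Z0, Fact are unreachable from N, so their rules don't affect L(N).) Each string is a nest of matched brackets around a single atom. An opening bracket forces the recursive rule; an atom forces the base rule.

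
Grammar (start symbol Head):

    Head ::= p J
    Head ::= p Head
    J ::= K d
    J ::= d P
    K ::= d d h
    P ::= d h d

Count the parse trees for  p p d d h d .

Parse trees for p p d d h d:
  [Head p [Head p [J [K d d h] d]]]
  [Head p [Head p [J d [P d h d]]]]

2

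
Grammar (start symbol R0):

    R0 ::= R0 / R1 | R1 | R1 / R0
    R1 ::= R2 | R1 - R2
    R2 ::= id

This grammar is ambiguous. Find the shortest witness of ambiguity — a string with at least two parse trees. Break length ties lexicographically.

length 1: no string has ≥2 trees
length 3: id / id has 2 parse trees

Two derivations of id / id:
  R0 ⇒ R0 / R1 ⇒ R1 / R1 ⇒ R2 / R1 ⇒ id / R1 ⇒ id / R2 ⇒ id / id
  R0 ⇒ R1 / R0 ⇒ R2 / R0 ⇒ id / R0 ⇒ id / R1 ⇒ id / R2 ⇒ id / id

id / id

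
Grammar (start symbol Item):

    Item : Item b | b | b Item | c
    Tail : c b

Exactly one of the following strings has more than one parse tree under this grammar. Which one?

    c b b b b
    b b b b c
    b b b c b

b b b c b

c b b b b: 1 tree
b b b b c: 1 tree
b b b c b: 4 trees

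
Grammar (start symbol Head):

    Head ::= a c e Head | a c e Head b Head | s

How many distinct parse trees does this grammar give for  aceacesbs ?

Parse trees for aceacesbs:
  [Head a c e [Head a c e [Head s] b [Head s]]]
  [Head a c e [Head a c e [Head s]] b [Head s]]

2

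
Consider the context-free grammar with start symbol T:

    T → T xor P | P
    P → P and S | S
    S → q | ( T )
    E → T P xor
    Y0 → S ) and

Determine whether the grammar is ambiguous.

(E, Y0 are unreachable from T, so their rules don't affect L(T).) This is a standard precedence ladder (T over P over S), with each level left-recursive on its own operator ('xor' at T, 'and' at P). That structure is LR(1), hence unambiguous.

Unambiguous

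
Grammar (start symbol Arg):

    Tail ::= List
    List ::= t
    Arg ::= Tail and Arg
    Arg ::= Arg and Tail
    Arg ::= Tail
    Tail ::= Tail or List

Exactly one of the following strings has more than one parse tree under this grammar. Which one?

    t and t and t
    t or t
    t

t and t and t

t and t and t: 4 trees
t or t: 1 tree
t: 1 tree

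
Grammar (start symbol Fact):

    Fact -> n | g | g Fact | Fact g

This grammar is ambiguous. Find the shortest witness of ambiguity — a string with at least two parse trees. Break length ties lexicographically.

length 1: no string has ≥2 trees
length 2: g g has 2 parse trees

Two derivations of g g:
  Fact ⇒ g Fact ⇒ g g
  Fact ⇒ Fact g ⇒ g g

g g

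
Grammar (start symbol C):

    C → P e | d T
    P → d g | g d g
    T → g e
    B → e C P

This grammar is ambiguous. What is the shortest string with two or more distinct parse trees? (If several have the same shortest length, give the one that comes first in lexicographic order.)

d g e

length 3: d g e has 2 parse trees

Two derivations of d g e:
  C ⇒ P e ⇒ d g e
  C ⇒ d T ⇒ d g e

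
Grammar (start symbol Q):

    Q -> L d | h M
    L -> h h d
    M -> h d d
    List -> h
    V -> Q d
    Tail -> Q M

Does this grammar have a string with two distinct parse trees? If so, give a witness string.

Ambiguous

Witness: h h d d

Derivation 1: Q ⇒ L d ⇒ h h d d
Derivation 2: Q ⇒ h M ⇒ h h d d

Two distinct leftmost derivations for the same string.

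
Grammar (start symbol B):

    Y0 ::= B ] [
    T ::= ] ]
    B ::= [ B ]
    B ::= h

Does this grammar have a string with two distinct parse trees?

Unambiguous

(Y0, T are unreachable from B, so their rules don't affect L(B).) L(B) is { openⁿ atom closeⁿ : n ≥ 0 }. The bracket depth fixes n, and the derivation is forced at every step.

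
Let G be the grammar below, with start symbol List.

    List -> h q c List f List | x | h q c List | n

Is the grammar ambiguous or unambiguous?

Ambiguous

Witness: h q c h q c n f n

Derivation 1: List ⇒ h q c List f List ⇒ h q c h q c List f List ⇒ h q c h q c n f List ⇒ h q c h q c n f n
Derivation 2: List ⇒ h q c List ⇒ h q c h q c List f List ⇒ h q c h q c n f List ⇒ h q c h q c n f n

Two distinct leftmost derivations for the same string.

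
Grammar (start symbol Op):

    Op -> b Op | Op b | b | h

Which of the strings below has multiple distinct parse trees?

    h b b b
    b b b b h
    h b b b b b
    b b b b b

b b b b b

h b b b: 1 tree
b b b b h: 1 tree
h b b b b b: 1 tree
b b b b b: 16 trees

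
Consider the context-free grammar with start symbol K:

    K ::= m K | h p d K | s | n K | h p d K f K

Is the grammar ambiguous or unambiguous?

Ambiguous

Witness: h p d h p d s f s

Derivation 1: K ⇒ h p d K ⇒ h p d h p d K f K ⇒ h p d h p d s f K ⇒ h p d h p d s f s
Derivation 2: K ⇒ h p d K f K ⇒ h p d h p d K f K ⇒ h p d h p d s f K ⇒ h p d h p d s f s

Two distinct leftmost derivations for the same string.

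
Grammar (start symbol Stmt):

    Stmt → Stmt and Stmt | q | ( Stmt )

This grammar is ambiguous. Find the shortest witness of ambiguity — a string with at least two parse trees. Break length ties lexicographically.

length 1: no string has ≥2 trees
length 3: no string has ≥2 trees
length 5: q and q and q has 2 parse trees

Two derivations of q and q and q:
  Stmt ⇒ Stmt and Stmt ⇒ Stmt and Stmt and Stmt ⇒ q and Stmt and Stmt ⇒ q and q and Stmt ⇒ q and q and q
  Stmt ⇒ Stmt and Stmt ⇒ q and Stmt ⇒ q and Stmt and Stmt ⇒ q and q and Stmt ⇒ q and q and q

q and q and q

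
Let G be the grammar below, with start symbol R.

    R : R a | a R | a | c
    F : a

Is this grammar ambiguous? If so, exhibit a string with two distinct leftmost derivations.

Ambiguous

Witness: a a

Derivation 1: R ⇒ R a ⇒ a a
Derivation 2: R ⇒ a R ⇒ a a

Two distinct leftmost derivations for the same string.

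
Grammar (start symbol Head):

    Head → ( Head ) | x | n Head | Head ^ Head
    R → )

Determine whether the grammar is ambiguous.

Ambiguous

Witness: n x ^ x

Derivation 1: Head ⇒ n Head ⇒ n Head ^ Head ⇒ n x ^ Head ⇒ n x ^ x
Derivation 2: Head ⇒ Head ^ Head ⇒ n Head ^ Head ⇒ n x ^ Head ⇒ n x ^ x

Two distinct leftmost derivations for the same string.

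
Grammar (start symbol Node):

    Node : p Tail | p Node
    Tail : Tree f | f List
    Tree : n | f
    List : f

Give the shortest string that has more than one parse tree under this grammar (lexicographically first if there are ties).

length 3: p f f has 2 parse trees

Two derivations of p f f:
  Node ⇒ p Tail ⇒ p Tree f ⇒ p f f
  Node ⇒ p Tail ⇒ p f List ⇒ p f f

p f f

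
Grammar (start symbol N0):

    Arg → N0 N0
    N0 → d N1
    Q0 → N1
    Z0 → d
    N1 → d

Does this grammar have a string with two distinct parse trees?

Unambiguous

(Q0, Z0, Arg are unreachable from N0, so their rules don't affect L(N0).) Each reachable nonterminal has at most one production per leading terminal, and all productions are right-linear; the derivation is determined token-by-token.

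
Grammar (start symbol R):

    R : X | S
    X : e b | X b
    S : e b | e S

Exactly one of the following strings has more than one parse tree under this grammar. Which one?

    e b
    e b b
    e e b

e b: 2 trees
e b b: 1 tree
e e b: 1 tree

e b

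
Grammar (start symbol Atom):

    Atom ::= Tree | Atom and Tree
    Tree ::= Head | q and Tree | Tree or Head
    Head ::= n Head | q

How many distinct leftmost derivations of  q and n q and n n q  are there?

2

Parse trees for q and n q and n n q:
  [Atom [Atom [Tree q and [Tree [Head n [Head q]]]]] and [Tree [Head n [Head n [Head q]]]]]
  [Atom [Atom [Atom [Tree [Head q]]] and [Tree [Head n [Head q]]]] and [Tree [Head n [Head n [Head q]]]]]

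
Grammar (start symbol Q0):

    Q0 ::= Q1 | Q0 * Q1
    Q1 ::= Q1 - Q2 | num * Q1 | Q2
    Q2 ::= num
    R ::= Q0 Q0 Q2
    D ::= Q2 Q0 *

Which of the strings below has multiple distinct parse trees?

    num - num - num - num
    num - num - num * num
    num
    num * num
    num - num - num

num - num - num - num: 1 tree
num - num - num * num: 1 tree
num: 1 tree
num * num: 2 trees
num - num - num: 1 tree

num * num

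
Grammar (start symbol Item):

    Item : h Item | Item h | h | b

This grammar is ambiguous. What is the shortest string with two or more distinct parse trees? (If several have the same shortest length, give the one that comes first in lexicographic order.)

h h

length 1: no string has ≥2 trees
length 2: h h has 2 parse trees

Two derivations of h h:
  Item ⇒ h Item ⇒ h h
  Item ⇒ Item h ⇒ h h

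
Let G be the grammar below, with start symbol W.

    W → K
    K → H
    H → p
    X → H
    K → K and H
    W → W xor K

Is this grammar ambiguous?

Unambiguous

(X is unreachable from W, so its rules don't affect L(W).) This is a standard precedence ladder (W over K over H), with each level left-recursive on its own operator ('xor' at W, 'and' at K). That structure is LR(1), hence unambiguous.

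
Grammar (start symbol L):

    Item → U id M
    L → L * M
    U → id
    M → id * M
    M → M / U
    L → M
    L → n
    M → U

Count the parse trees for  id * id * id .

4

Parse trees for id * id * id:
  [L [L [M [U id]]] * [M id * [M [U id]]]]
  [L [L [L [M [U id]]] * [M [U id]]] * [M [U id]]]
  [L [L [M id * [M [U id]]]] * [M [U id]]]
  [L [M id * [M id * [M [U id]]]]]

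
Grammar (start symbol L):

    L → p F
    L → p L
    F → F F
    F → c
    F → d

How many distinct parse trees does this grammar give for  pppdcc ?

2

Parse trees for pppdcc:
  [L p [L p [L p [F [F d] [F [F c] [F c]]]]]]
  [L p [L p [L p [F [F [F d] [F c]] [F c]]]]]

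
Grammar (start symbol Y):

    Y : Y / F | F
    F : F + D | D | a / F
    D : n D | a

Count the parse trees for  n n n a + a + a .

1

Parse trees for n n n a + a + a:
  [Y [F [F [F [D n [D n [D n [D a]]]]] + [D a]] + [D a]]]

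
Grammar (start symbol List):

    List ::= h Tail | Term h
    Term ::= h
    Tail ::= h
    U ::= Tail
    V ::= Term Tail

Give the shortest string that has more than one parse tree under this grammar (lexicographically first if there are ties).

length 2: h h has 2 parse trees

Two derivations of h h:
  List ⇒ h Tail ⇒ h h
  List ⇒ Term h ⇒ h h

h h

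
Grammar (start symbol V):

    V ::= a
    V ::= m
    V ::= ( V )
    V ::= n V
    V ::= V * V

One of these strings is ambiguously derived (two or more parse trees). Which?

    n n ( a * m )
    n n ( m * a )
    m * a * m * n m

m * a * m * n m

n n ( a * m ): 1 tree
n n ( m * a ): 1 tree
m * a * m * n m: 5 trees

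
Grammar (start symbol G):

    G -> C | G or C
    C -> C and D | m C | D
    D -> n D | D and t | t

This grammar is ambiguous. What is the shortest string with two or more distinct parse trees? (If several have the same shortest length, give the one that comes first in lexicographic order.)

t and t

length 1: no string has ≥2 trees
length 2: no string has ≥2 trees
length 3: t and t has 2 parse trees

Two derivations of t and t:
  G ⇒ C ⇒ C and D ⇒ D and D ⇒ t and D ⇒ t and t
  G ⇒ C ⇒ D ⇒ D and t ⇒ t and t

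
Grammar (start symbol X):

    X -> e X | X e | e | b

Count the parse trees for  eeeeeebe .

Parse trees for eeeeeebe:
  [X e [X e [X e [X e [X e [X e [X [X b] e]]]]]]]
  [X e [X e [X e [X e [X e [X [X e [X b]] e]]]]]]
  [X e [X e [X e [X e [X [X e [X e [X b]]] e]]]]]
  [X e [X e [X e [X [X e [X e [X e [X b]]]] e]]]]
  [X e [X e [X [X e [X e [X e [X e [X b]]]]] e]]]
  [X e [X [X e [X e [X e [X e [X e [X b]]]]]] e]]
  [X [X e [X e [X e [X e [X e [X e [X b]]]]]]] e]

7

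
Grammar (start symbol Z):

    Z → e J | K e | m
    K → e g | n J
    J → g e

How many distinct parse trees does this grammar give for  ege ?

Parse trees for ege:
  [Z e [J g e]]
  [Z [K e g] e]

2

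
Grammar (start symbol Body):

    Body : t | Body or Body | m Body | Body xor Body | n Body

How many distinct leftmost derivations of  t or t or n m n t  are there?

2

Parse trees for t or t or n m n t:
  [Body [Body t] or [Body [Body t] or [Body n [Body m [Body n [Body t]]]]]]
  [Body [Body [Body t] or [Body t]] or [Body n [Body m [Body n [Body t]]]]]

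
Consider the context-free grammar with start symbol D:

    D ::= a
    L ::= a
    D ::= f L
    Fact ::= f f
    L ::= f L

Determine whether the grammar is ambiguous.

Unambiguous

Only D, L are reachable from D; ignoring the rest: Restricted to the reachable nonterminals, every rule has the form A → t or A → t B, and no two rules for the same A share a first terminal. The grammar encodes a DFA — one run per string.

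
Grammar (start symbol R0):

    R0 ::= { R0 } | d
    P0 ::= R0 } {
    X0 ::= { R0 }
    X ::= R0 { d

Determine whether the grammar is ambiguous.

(P0, X0, X are unreachable from R0, so their rules don't affect L(R0).) Each string is a nest of matched brackets around a single atom. An opening bracket forces the recursive rule; an atom forces the base rule.

Unambiguous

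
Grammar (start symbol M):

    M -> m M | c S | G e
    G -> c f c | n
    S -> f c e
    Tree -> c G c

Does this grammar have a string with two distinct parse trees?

Ambiguous

Witness: c f c e

Derivation 1: M ⇒ c S ⇒ c f c e
Derivation 2: M ⇒ G e ⇒ c f c e

Two distinct leftmost derivations for the same string.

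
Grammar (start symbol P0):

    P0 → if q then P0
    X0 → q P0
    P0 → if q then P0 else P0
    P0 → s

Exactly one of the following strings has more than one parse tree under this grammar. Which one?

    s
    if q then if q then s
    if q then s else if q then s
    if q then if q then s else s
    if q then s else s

if q then if q then s else s

s: 1 tree
if q then if q then s: 1 tree
if q then s else if q then s: 1 tree
if q then if q then s else s: 2 trees
if q then s else s: 1 tree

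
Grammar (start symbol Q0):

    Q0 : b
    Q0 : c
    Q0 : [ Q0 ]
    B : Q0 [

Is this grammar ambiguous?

Only Q0 is reachable from Q0; ignoring the rest: Each string is a nest of matched brackets around a single atom. An opening bracket forces the recursive rule; an atom forces the base rule.

Unambiguous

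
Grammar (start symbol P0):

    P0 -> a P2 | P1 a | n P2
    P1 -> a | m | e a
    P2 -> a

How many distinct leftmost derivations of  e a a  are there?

Parse trees for e a a:
  [P0 [P1 e a] a]

1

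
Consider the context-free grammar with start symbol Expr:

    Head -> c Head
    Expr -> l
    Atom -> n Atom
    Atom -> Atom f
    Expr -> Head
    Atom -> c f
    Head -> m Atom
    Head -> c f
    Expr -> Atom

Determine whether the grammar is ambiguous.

Ambiguous

Witness: c f

Derivation 1: Expr ⇒ Head ⇒ c f
Derivation 2: Expr ⇒ Atom ⇒ c f

Two distinct leftmost derivations for the same string.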